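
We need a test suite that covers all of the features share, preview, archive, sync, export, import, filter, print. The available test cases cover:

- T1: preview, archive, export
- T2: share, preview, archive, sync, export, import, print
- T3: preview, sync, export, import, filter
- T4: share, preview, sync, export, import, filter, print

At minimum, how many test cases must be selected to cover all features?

T1, T4 together cover {share, preview, archive, sync, export, import, filter, print} — every feature.
No single test case contains all 8 features, so 2 is optimal.

2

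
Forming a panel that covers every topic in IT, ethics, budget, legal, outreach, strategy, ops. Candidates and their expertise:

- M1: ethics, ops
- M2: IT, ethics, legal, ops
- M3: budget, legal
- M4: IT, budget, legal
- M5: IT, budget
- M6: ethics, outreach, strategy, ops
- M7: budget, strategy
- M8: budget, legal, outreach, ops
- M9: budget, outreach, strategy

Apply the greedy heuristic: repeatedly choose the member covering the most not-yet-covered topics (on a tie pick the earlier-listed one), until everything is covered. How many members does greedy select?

2

Pick 1: M2 covers 4 new topics (IT, ethics, legal, ops).
Pick 2: M9 covers 3 new topics (budget, outreach, strategy).
Greedy uses 2 members.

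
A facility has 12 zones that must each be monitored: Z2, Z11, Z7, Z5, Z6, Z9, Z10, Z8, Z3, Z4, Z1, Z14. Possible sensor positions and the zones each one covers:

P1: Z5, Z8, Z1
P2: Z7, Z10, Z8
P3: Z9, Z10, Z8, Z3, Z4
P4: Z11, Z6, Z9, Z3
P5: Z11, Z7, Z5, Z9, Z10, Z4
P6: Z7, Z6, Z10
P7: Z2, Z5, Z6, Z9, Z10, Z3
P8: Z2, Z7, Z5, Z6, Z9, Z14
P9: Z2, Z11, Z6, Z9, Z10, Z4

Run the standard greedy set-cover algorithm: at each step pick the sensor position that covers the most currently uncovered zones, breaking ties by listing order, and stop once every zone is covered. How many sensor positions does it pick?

Pick 1: P5 covers 6 new zones (Z11, Z7, Z5, Z9, Z10, Z4).
Pick 2: P7 covers 3 new zones (Z2, Z6, Z3).
Pick 3: P1 covers 2 new zones (Z8, Z1).
Pick 4: P8 covers 1 new zones (Z14).
Greedy uses 4 sensor positions.

4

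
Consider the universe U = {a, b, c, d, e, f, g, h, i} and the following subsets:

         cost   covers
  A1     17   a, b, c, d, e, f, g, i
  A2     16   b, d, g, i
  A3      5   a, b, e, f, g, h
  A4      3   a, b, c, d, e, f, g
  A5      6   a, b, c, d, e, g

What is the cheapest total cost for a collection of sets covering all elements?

22

A1, A3 cover every element at cost 17 + 5 = 22.
Any cover uses at least 2 sets; among all covering selections none totals below 22.
Greedy by coverage-per-cost would pick A4, A3, A2 for 24 — worse than the optimum 22.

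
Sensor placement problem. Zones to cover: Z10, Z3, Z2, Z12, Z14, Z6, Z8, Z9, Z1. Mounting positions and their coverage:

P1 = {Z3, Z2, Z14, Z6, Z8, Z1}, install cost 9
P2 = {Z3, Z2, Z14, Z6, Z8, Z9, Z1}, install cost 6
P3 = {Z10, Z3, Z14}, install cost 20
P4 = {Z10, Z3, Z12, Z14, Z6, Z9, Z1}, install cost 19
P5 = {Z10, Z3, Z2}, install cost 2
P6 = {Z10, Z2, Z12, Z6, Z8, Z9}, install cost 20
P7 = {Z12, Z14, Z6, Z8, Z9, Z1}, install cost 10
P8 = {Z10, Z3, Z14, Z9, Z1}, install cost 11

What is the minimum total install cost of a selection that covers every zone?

P5, P7 cover every zone at install cost 2 + 10 = 12.
Any cover uses at least 2 sensor positions; among all covering selections none totals below 12.
Greedy by coverage-per-install cost would pick P5, P2, P7 for 18 — worse than the optimum 12.

12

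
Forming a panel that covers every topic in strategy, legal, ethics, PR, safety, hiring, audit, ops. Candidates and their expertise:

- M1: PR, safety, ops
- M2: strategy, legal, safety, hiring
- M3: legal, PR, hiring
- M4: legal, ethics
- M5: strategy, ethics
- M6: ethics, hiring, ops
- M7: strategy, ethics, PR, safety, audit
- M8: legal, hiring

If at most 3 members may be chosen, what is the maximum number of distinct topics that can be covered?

8

Choosing M1, M2, M7 covers {strategy, legal, ethics, PR, safety, hiring, audit, ops} — 8 topics.
That is all 8 topics.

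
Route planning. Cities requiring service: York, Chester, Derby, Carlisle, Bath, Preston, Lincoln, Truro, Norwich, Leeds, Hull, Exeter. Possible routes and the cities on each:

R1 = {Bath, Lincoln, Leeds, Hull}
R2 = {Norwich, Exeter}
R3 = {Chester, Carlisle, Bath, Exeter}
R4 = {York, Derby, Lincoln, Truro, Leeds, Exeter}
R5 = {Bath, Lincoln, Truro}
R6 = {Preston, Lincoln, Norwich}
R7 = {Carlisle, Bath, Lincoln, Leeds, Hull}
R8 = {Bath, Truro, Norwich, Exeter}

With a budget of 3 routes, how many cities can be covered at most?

Choosing R3, R4, R6 covers {York, Chester, Derby, Carlisle, Bath, Preston, Lincoln, Truro, Norwich, Leeds, Exeter} — 11 cities.
No choice of 3 routes does better; here Hull is left uncovered.

11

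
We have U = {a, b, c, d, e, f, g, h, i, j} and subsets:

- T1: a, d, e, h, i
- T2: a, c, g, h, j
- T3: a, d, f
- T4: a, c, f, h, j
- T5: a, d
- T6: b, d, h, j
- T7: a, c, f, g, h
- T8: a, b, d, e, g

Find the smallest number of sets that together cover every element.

T1, T4, T8 together cover {a, b, c, d, e, f, g, h, i, j} — every element.
No 2 of the 8 sets cover everything (all 28 pairs fall short), so 3 is minimum.

3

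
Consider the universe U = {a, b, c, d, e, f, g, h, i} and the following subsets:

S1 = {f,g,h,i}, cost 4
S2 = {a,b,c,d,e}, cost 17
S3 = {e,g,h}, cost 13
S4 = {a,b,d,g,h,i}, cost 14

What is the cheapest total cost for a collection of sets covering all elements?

21

S1, S2 cover every element at cost 4 + 17 = 21.
Any cover uses at least 2 sets; among all covering selections none totals below 21.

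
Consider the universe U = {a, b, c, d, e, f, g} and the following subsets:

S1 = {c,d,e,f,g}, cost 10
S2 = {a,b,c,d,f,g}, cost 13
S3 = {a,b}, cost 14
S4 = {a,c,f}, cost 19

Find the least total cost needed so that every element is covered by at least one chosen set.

S1, S2 cover every element at cost 10 + 13 = 23.
Any cover uses at least 2 sets; among all covering selections none totals below 23.

23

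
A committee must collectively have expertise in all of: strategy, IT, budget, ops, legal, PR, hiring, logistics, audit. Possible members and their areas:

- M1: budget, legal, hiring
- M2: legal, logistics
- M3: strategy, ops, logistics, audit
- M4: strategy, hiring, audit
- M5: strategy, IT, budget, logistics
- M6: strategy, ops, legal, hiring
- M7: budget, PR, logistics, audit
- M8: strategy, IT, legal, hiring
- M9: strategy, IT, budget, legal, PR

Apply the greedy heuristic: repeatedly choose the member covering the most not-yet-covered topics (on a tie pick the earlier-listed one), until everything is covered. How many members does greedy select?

3

Pick 1: M9 covers 5 new topics (strategy, IT, budget, legal, PR).
Pick 2: M3 covers 3 new topics (ops, logistics, audit).
Pick 3: M1 covers 1 new topics (hiring).
Greedy uses 3 members.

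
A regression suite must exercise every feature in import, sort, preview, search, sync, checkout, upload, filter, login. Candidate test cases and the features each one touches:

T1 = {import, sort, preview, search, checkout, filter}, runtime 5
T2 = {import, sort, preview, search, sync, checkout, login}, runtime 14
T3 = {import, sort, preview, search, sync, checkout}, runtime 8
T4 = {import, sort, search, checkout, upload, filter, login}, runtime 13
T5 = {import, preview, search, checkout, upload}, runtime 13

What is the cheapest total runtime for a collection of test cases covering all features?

T3, T4 cover every feature at runtime 8 + 13 = 21.
Any cover uses at least 2 test cases; among all covering selections none totals below 21.
Greedy by coverage-per-runtime would pick T1, T4, T3 for 26 — worse than the optimum 21.

21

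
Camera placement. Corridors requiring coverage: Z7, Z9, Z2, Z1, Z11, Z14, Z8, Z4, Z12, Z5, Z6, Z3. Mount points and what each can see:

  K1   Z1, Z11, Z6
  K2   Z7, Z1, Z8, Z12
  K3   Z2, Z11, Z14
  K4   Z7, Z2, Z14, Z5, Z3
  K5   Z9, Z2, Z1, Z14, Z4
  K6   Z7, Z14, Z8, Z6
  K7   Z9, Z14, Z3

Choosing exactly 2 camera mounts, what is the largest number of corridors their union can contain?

8

Choosing K1, K4 covers {Z7, Z2, Z1, Z11, Z14, Z5, Z6, Z3} — 8 corridors.
No choice of 2 camera mounts does better; here Z9, Z8, Z4, Z12 are left uncovered.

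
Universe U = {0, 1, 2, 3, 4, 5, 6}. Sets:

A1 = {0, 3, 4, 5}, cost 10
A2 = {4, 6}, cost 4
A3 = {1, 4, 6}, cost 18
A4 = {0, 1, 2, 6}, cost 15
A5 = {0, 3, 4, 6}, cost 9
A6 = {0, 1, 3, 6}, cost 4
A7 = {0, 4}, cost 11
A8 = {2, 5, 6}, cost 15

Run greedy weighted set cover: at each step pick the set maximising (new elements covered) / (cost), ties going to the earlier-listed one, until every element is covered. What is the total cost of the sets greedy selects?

23

Pick 1: A6 adds 4 new (0, 1, 3, 6) at cost 4 (ratio 4/4).
Pick 2: A2 adds 1 new (4) at cost 4 (ratio 1/4).
Pick 3: A8 adds 2 new (2, 5) at cost 15 (ratio 2/15).
Greedy total cost: 4 + 4 + 15 = 23.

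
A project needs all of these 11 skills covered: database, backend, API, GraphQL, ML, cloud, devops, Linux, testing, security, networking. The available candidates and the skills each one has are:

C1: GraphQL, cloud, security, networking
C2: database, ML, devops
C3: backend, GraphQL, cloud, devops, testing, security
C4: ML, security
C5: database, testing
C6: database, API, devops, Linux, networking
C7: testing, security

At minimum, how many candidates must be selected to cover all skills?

3

C2, C3, C6 together cover {database, backend, API, GraphQL, ML, cloud, devops, Linux, testing, security, networking} — every skill.
No 2 of the 7 candidates cover everything (all 21 pairs fall short), so 3 is minimum.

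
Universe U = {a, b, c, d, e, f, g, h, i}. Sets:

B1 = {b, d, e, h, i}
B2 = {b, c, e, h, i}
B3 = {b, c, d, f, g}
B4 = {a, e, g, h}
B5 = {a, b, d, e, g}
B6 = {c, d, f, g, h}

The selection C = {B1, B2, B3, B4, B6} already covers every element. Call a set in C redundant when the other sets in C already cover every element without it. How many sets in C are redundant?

Drop B1: the rest still cover every element — redundant.
Drop B2: the rest still cover every element — redundant.
Drop B3: the rest still cover every element — redundant.
Drop B4: a uncovered — not redundant.
Drop B6: the rest still cover every element — redundant.
4 redundant: B1, B2, B3, B6.

4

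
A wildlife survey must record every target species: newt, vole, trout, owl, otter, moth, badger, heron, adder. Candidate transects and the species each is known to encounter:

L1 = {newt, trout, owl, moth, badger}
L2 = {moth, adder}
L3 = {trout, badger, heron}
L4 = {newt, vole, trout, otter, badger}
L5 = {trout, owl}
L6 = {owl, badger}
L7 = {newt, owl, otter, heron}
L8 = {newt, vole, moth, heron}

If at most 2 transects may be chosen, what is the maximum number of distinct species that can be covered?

Choosing L1, L4 covers {newt, vole, trout, owl, otter, moth, badger} — 7 species.
No choice of 2 transects does better; here heron, adder are left uncovered.

7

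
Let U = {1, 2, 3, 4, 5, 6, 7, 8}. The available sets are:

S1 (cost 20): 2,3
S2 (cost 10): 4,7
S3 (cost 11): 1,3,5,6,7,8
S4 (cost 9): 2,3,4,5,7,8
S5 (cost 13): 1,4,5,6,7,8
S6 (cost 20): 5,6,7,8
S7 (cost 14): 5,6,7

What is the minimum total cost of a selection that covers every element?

S3, S4 cover every element at cost 11 + 9 = 20.
Any cover uses at least 2 sets; among all covering selections none totals below 20.

20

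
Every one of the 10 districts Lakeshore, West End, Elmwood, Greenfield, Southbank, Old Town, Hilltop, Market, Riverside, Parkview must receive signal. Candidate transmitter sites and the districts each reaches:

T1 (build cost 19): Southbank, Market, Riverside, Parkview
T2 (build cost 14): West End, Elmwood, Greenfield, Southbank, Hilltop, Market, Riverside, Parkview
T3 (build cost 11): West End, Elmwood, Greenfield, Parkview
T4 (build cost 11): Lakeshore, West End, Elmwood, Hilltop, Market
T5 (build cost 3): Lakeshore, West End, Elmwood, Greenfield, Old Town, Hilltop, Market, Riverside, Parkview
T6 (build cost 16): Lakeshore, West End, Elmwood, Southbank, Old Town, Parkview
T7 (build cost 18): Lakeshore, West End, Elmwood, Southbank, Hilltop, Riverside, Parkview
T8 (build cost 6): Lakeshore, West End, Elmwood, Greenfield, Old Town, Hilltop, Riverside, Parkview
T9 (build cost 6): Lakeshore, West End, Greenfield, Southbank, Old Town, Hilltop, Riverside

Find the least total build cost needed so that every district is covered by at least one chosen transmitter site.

9

T5, T9 cover every district at build cost 3 + 6 = 9.
Any cover uses at least 2 transmitter sites; among all covering selections none totals below 9.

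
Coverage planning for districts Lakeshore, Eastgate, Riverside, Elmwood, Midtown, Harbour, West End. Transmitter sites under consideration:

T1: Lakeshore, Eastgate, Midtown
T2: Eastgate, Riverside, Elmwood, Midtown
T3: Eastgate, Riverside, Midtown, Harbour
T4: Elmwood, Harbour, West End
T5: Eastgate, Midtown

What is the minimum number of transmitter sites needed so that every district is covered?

3

T1, T2, T4 together cover {Lakeshore, Eastgate, Riverside, Elmwood, Midtown, Harbour, West End} — every district.
No 2 of the 5 transmitter sites cover everything (all 10 pairs fall short), so 3 is minimum.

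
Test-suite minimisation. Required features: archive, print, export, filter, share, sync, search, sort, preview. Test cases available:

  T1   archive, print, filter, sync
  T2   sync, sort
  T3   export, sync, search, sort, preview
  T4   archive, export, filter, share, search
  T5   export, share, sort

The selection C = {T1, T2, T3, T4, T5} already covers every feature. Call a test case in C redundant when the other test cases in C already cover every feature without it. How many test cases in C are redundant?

Drop T1: print uncovered — not redundant.
Drop T2: the rest still cover every feature — redundant.
Drop T3: preview uncovered — not redundant.
Drop T4: the rest still cover every feature — redundant.
Drop T5: the rest still cover every feature — redundant.
3 redundant: T2, T4, T5.

3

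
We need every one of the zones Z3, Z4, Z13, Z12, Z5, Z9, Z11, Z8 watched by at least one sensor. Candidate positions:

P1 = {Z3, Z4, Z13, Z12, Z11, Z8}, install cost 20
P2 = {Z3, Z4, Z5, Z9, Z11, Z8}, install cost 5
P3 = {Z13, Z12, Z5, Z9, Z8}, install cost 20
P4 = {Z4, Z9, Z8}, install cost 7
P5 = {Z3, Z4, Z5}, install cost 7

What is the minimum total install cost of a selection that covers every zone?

P1, P2 cover every zone at install cost 20 + 5 = 25.
Any cover uses at least 2 sensor positions; among all covering selections none totals below 25.

25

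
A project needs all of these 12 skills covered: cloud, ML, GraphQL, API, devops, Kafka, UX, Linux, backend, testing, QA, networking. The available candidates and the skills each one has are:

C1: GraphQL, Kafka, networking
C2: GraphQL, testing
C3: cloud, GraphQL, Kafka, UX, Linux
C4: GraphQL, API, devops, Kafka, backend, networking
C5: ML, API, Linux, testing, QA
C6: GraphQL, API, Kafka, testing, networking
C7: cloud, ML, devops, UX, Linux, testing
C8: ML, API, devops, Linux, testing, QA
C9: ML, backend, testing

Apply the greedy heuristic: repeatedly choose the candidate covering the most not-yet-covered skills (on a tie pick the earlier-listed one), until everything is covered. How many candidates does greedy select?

3

Pick 1: C4 covers 6 new skills (GraphQL, API, devops, Kafka, backend, networking).
Pick 2: C7 covers 5 new skills (cloud, ML, UX, Linux, testing).
Pick 3: C5 covers 1 new skills (QA).
Greedy uses 3 candidates.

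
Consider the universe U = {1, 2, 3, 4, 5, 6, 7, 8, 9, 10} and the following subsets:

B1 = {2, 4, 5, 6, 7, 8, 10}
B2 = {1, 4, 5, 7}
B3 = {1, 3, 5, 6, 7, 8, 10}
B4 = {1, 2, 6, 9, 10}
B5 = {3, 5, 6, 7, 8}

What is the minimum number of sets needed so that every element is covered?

3

B1, B3, B4 together cover {1, 2, 3, 4, 5, 6, 7, 8, 9, 10} — every element.
No 2 of the 5 sets cover everything (all 10 pairs fall short), so 3 is minimum.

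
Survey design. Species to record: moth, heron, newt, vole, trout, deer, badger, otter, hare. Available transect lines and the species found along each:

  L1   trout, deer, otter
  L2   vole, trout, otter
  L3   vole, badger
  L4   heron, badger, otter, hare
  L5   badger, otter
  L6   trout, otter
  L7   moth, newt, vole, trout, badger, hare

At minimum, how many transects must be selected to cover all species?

L1, L4, L7 together cover {moth, heron, newt, vole, trout, deer, badger, otter, hare} — every species.
No 2 of the 7 transects cover everything (all 21 pairs fall short), so 3 is minimum.

3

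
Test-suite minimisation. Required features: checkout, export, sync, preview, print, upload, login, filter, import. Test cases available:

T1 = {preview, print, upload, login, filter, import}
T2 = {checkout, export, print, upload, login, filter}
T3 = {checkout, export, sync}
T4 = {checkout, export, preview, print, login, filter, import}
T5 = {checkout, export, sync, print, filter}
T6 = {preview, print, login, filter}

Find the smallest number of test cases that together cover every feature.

T1, T3 together cover {checkout, export, sync, preview, print, upload, login, filter, import} — every feature.
No single test case contains all 9 features, so 2 is optimal.

2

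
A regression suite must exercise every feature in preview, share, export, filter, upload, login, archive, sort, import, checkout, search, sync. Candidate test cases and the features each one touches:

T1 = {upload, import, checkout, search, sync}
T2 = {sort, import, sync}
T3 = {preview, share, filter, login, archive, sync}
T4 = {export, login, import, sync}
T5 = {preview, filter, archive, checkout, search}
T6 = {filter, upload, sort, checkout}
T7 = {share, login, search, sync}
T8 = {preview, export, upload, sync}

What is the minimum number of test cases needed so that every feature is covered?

T1, T2, T3, T4 together cover {preview, share, export, filter, upload, login, archive, sort, import, checkout, search, sync} — every feature.
No 3 of the 8 test cases cover everything (all 56 triples fall short), so 4 is minimum.

4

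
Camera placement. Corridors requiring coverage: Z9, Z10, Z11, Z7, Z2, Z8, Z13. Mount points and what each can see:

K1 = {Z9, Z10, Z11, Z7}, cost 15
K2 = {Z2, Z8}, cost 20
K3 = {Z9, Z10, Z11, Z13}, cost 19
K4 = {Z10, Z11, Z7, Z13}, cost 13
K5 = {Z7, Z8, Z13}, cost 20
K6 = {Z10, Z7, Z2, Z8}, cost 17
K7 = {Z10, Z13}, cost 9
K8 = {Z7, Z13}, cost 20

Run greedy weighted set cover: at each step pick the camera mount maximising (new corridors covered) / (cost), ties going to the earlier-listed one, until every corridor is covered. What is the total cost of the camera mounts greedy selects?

Pick 1: K4 adds 4 new (Z10, Z11, Z7, Z13) at cost 13 (ratio 4/13).
Pick 2: K6 adds 2 new (Z2, Z8) at cost 17 (ratio 2/17).
Pick 3: K1 adds 1 new (Z9) at cost 15 (ratio 1/15).
Greedy total cost: 13 + 17 + 15 = 45. (The true optimum is 36, so greedy overshoots here.)

45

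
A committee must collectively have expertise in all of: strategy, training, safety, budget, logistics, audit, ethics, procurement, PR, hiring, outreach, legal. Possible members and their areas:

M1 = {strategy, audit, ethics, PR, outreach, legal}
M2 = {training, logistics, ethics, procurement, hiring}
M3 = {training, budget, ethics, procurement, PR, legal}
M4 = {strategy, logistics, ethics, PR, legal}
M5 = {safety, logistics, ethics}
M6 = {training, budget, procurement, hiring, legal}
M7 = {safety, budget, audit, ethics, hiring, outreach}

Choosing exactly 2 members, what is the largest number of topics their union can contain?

10

Choosing M1, M2 covers {strategy, training, logistics, audit, ethics, procurement, PR, hiring, outreach, legal} — 10 topics.
No choice of 2 members does better; here safety, budget are left uncovered.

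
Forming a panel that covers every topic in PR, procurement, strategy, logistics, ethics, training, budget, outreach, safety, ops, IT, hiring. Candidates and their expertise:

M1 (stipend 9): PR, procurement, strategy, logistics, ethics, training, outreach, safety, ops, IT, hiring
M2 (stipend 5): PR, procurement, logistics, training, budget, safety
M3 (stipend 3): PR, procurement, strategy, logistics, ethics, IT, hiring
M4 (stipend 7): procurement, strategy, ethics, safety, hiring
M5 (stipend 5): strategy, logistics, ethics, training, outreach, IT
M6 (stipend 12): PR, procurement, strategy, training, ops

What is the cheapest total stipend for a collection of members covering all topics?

M1, M2 cover every topic at stipend 9 + 5 = 14.
Any cover uses at least 2 members; among all covering selections none totals below 14.
Greedy by coverage-per-stipend would pick M3, M2, M1 for 17 — worse than the optimum 14.

14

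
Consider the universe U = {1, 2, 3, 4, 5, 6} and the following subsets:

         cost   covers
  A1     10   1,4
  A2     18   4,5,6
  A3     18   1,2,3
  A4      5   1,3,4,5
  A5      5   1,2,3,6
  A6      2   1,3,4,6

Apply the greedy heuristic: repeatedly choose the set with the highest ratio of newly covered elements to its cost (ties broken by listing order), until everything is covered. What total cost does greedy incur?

Pick 1: A6 adds 4 new (1, 3, 4, 6) at cost 2 (ratio 4/2).
Pick 2: A4 adds 1 new (5) at cost 5 (ratio 1/5).
Pick 3: A5 adds 1 new (2) at cost 5 (ratio 1/5).
Greedy total cost: 2 + 5 + 5 = 12. (The true optimum is 10, so greedy overshoots here.)

12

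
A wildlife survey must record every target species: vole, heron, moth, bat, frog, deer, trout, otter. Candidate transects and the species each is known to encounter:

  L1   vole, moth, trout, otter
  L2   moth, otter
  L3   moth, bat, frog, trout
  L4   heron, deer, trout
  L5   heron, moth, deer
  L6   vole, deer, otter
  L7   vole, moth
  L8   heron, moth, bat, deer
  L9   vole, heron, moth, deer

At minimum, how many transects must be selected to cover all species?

L1, L3, L4 together cover {vole, heron, moth, bat, frog, deer, trout, otter} — every species.
No 2 of the 9 transects cover everything (all 36 pairs fall short), so 3 is minimum.

3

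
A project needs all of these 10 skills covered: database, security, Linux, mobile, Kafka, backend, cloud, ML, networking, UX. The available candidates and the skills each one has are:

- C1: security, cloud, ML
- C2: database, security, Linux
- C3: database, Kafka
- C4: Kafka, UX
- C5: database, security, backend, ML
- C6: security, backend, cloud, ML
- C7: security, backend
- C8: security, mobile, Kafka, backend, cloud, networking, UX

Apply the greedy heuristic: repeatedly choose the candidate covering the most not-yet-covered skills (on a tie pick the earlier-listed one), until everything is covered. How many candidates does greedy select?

3

Pick 1: C8 covers 7 new skills (security, mobile, Kafka, backend, cloud, networking, UX).
Pick 2: C2 covers 2 new skills (database, Linux).
Pick 3: C1 covers 1 new skills (ML).
Greedy uses 3 candidates.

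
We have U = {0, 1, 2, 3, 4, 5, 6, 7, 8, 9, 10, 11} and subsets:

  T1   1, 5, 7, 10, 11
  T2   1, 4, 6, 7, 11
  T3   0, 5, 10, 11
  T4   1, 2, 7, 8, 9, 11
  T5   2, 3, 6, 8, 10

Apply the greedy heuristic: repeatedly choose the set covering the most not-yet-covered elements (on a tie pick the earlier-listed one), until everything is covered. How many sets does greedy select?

4

Pick 1: T4 covers 6 new elements (1, 2, 7, 8, 9, 11).
Pick 2: T3 covers 3 new elements (0, 5, 10).
Pick 3: T2 covers 2 new elements (4, 6).
Pick 4: T5 covers 1 new elements (3).
Greedy uses 4 sets.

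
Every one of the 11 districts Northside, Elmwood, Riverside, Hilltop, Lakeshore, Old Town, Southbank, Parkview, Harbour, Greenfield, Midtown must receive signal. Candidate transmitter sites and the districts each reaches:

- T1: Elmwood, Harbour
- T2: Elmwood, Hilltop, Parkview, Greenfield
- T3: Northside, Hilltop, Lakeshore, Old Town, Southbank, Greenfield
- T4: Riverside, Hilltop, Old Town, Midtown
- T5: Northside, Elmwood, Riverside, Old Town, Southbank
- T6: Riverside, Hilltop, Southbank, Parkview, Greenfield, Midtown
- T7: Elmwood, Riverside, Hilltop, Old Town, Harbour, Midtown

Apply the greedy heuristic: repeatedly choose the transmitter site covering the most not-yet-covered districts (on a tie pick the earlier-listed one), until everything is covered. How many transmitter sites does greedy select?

3

Pick 1: T3 covers 6 new districts (Northside, Hilltop, Lakeshore, Old Town, Southbank, Greenfield).
Pick 2: T7 covers 4 new districts (Elmwood, Riverside, Harbour, Midtown).
Pick 3: T2 covers 1 new districts (Parkview).
Greedy uses 3 transmitter sites.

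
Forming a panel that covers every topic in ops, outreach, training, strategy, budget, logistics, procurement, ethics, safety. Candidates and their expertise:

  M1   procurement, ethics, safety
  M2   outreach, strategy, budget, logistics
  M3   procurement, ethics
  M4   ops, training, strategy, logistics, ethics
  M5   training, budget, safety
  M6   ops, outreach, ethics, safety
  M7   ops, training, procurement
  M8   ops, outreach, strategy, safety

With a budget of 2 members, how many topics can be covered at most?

Choosing M1, M2 covers {outreach, strategy, budget, logistics, procurement, ethics, safety} — 7 topics.
No choice of 2 members does better; here ops, training are left uncovered.

7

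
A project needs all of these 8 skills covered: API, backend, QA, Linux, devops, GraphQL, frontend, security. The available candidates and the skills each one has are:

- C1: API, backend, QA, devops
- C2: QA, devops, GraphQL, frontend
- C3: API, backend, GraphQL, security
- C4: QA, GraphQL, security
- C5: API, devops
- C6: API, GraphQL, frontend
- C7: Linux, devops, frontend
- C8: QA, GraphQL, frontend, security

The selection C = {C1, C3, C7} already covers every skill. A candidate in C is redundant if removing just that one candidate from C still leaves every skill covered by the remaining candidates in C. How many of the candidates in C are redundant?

0

Drop C1: QA uncovered — not redundant.
Drop C3: GraphQL, security uncovered — not redundant.
Drop C7: Linux, frontend uncovered — not redundant.
None of the candidates in C is redundant.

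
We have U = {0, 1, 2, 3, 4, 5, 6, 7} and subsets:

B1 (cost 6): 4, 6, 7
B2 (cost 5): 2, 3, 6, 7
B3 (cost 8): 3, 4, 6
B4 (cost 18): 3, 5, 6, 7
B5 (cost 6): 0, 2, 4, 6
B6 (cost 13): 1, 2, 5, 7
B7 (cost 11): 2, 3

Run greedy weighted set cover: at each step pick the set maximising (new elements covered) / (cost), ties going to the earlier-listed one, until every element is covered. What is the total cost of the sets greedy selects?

Pick 1: B2 adds 4 new (2, 3, 6, 7) at cost 5 (ratio 4/5).
Pick 2: B5 adds 2 new (0, 4) at cost 6 (ratio 2/6).
Pick 3: B6 adds 2 new (1, 5) at cost 13 (ratio 2/13).
Greedy total cost: 5 + 6 + 13 = 24.

24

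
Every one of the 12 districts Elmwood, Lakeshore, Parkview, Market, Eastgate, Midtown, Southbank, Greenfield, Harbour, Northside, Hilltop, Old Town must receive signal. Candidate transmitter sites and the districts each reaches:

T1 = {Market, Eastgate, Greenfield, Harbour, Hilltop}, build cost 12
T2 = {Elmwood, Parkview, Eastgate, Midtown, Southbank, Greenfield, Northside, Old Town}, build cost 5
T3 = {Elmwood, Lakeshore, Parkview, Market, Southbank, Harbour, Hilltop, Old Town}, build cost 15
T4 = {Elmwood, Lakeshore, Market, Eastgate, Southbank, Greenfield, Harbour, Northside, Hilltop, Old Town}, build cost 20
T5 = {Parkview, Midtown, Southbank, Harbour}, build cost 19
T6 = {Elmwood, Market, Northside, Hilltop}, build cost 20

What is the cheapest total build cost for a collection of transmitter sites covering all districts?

20

T2, T3 cover every district at build cost 5 + 15 = 20.
Any cover uses at least 2 transmitter sites; among all covering selections none totals below 20.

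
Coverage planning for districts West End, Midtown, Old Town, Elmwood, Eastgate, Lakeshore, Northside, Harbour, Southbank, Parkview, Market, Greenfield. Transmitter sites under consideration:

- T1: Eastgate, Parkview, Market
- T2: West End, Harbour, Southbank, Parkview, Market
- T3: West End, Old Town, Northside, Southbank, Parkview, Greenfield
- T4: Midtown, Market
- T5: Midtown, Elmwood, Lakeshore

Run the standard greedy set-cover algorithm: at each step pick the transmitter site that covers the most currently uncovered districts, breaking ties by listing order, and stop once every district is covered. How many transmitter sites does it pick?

4

Pick 1: T3 covers 6 new districts (West End, Old Town, Northside, Southbank, Parkview, Greenfield).
Pick 2: T5 covers 3 new districts (Midtown, Elmwood, Lakeshore).
Pick 3: T1 covers 2 new districts (Eastgate, Market).
Pick 4: T2 covers 1 new districts (Harbour).
Greedy uses 4 transmitter sites.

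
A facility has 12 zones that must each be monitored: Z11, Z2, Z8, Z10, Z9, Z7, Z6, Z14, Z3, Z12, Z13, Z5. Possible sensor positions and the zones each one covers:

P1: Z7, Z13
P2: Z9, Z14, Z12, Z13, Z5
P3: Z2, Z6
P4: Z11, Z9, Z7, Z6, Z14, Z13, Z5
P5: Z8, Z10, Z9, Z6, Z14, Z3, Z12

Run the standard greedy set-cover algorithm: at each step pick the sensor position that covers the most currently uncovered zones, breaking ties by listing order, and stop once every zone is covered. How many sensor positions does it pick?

Pick 1: P4 covers 7 new zones (Z11, Z9, Z7, Z6, Z14, Z13, Z5).
Pick 2: P5 covers 4 new zones (Z8, Z10, Z3, Z12).
Pick 3: P3 covers 1 new zones (Z2).
Greedy uses 3 sensor positions.

3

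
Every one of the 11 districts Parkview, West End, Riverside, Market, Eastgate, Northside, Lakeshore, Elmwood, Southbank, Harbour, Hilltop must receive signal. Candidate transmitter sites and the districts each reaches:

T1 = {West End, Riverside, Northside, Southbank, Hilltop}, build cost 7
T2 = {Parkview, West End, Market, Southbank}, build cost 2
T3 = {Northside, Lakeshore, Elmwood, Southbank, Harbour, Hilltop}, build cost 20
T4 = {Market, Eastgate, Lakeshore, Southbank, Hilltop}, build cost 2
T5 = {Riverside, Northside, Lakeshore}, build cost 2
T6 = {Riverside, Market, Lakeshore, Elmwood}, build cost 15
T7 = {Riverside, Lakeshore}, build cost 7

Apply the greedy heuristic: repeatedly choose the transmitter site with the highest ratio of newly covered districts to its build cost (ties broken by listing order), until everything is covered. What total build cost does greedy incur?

Pick 1: T4 adds 5 new (Market, Eastgate, Lakeshore, Southbank, Hilltop) at build cost 2 (ratio 5/2).
Pick 2: T2 adds 2 new (Parkview, West End) at build cost 2 (ratio 2/2).
Pick 3: T5 adds 2 new (Riverside, Northside) at build cost 2 (ratio 2/2).
Pick 4: T3 adds 2 new (Elmwood, Harbour) at build cost 20 (ratio 2/20).
Greedy total build cost: 2 + 2 + 2 + 20 = 26.

26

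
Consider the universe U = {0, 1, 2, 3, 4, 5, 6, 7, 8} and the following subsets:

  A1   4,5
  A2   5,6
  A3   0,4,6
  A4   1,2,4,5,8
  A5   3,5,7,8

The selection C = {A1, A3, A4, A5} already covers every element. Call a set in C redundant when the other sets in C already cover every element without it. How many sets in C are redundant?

1

Drop A1: the rest still cover every element — redundant.
Drop A3: 0, 6 uncovered — not redundant.
Drop A4: 1, 2 uncovered — not redundant.
Drop A5: 3, 7 uncovered — not redundant.
1 redundant: A1.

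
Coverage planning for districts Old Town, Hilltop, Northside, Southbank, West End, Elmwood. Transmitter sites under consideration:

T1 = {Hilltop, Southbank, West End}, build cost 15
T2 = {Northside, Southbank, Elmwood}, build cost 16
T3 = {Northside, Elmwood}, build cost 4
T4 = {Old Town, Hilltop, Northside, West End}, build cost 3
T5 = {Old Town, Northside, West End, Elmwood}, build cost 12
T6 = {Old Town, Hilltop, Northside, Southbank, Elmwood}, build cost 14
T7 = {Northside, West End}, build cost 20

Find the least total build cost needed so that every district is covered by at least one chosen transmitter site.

17

T4, T6 cover every district at build cost 3 + 14 = 17.
Any cover uses at least 2 transmitter sites; among all covering selections none totals below 17.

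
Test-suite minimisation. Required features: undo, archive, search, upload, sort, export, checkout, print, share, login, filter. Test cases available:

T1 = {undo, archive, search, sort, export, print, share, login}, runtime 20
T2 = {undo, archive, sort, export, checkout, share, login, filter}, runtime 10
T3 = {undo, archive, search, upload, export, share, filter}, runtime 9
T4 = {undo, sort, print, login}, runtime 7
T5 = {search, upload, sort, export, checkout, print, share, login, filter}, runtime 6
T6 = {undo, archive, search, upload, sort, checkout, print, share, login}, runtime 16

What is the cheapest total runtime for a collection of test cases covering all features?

15

T3, T5 cover every feature at runtime 9 + 6 = 15.
Any cover uses at least 2 test cases; among all covering selections none totals below 15.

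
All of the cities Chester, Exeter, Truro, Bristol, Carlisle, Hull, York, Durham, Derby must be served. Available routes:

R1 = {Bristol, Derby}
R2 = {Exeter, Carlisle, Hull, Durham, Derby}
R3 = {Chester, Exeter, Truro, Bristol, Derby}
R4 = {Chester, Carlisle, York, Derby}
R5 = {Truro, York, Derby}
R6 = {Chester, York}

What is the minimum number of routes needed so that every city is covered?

3

R2, R3, R4 together cover {Chester, Exeter, Truro, Bristol, Carlisle, Hull, York, Durham, Derby} — every city.
No 2 of the 6 routes cover everything (all 15 pairs fall short), so 3 is minimum.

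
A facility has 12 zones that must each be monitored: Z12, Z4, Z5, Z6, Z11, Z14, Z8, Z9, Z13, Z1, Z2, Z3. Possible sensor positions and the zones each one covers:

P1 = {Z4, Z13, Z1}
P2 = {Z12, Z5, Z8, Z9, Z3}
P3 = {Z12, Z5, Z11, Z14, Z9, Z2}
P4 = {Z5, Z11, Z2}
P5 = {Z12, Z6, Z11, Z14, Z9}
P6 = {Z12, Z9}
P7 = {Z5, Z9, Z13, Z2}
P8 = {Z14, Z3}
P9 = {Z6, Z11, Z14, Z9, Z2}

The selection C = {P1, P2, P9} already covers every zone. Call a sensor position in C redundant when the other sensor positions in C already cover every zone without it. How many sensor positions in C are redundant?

Drop P1: Z4, Z13, Z1 uncovered — not redundant.
Drop P2: Z12, Z5, Z8, Z3 uncovered — not redundant.
Drop P9: Z6, Z11, Z14, Z2 uncovered — not redundant.
None of the sensor positions in C is redundant.

0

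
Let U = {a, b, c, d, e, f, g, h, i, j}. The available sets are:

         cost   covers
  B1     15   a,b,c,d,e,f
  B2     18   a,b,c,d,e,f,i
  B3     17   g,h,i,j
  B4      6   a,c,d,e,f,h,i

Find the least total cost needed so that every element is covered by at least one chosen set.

32

B1, B3 cover every element at cost 15 + 17 = 32.
Any cover uses at least 2 sets; among all covering selections none totals below 32.
Greedy by coverage-per-cost would pick B4, B3, B1 for 38 — worse than the optimum 32.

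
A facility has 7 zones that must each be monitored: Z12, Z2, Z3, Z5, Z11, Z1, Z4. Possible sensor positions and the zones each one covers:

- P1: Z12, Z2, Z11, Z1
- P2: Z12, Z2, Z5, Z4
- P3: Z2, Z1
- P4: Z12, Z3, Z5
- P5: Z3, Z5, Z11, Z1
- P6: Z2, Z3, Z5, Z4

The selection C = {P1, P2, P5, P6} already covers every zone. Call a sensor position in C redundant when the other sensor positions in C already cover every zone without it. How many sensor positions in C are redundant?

Drop P1: the rest still cover every zone — redundant.
Drop P2: the rest still cover every zone — redundant.
Drop P5: the rest still cover every zone — redundant.
Drop P6: the rest still cover every zone — redundant.
4 redundant: P1, P2, P5, P6.

4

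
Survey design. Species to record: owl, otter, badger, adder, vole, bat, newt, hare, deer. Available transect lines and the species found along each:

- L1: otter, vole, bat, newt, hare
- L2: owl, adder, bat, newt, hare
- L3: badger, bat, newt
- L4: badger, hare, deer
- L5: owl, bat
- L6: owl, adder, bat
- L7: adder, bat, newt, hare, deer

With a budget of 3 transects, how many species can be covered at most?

9

Choosing L1, L2, L4 covers {owl, otter, badger, adder, vole, bat, newt, hare, deer} — 9 species.
That is all 9 species.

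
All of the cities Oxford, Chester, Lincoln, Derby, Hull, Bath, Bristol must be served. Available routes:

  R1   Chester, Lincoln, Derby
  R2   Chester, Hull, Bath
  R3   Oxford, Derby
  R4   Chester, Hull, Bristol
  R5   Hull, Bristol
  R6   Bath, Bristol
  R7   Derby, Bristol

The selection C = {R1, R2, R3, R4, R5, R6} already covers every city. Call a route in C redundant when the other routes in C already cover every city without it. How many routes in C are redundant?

Drop R1: Lincoln uncovered — not redundant.
Drop R2: the rest still cover every city — redundant.
Drop R3: Oxford uncovered — not redundant.
Drop R4: the rest still cover every city — redundant.
Drop R5: the rest still cover every city — redundant.
Drop R6: the rest still cover every city — redundant.
4 redundant: R2, R4, R5, R6.

4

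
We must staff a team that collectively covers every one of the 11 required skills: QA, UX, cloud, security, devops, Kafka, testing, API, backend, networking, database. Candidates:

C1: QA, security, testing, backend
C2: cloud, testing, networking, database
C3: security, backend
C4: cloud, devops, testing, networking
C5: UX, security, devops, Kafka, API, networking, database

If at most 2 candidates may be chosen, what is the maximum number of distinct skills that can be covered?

Choosing C1, C5 covers {QA, UX, security, devops, Kafka, testing, API, backend, networking, database} — 10 skills.
No choice of 2 candidates does better; here cloud is left uncovered.

10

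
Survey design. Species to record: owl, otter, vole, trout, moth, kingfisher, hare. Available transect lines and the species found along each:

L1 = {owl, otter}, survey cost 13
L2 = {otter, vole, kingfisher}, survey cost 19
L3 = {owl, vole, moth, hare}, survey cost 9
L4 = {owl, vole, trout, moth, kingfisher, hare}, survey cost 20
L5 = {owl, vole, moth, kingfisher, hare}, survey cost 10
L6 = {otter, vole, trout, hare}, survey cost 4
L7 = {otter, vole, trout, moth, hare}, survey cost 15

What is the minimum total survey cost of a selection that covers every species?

L5, L6 cover every species at survey cost 10 + 4 = 14.
Any cover uses at least 2 transects; among all covering selections none totals below 14.

14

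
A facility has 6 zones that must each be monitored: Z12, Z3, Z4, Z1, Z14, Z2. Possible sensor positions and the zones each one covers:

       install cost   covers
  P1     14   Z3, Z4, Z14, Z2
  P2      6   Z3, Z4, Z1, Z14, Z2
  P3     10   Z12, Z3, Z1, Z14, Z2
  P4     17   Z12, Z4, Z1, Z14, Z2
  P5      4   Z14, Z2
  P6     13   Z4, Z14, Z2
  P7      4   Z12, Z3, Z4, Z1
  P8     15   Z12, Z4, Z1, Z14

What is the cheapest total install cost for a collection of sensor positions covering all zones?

P5, P7 cover every zone at install cost 4 + 4 = 8.
Any cover uses at least 2 sensor positions; among all covering selections none totals below 8.

8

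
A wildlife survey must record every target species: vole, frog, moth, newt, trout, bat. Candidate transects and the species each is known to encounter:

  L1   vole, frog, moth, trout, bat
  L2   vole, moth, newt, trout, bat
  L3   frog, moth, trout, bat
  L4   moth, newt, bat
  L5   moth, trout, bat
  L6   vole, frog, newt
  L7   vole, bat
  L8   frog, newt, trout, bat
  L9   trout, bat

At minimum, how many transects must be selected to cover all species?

L1, L2 together cover {vole, frog, moth, newt, trout, bat} — every species.
No single transect contains all 6 species, so 2 is optimal.

2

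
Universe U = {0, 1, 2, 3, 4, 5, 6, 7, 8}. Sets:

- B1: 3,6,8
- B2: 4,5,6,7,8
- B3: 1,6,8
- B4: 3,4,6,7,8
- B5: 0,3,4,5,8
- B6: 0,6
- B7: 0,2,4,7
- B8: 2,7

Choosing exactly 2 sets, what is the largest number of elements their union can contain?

7

Choosing B1, B7 covers {0, 2, 3, 4, 6, 7, 8} — 7 elements.
No choice of 2 sets does better; here 1, 5 are left uncovered.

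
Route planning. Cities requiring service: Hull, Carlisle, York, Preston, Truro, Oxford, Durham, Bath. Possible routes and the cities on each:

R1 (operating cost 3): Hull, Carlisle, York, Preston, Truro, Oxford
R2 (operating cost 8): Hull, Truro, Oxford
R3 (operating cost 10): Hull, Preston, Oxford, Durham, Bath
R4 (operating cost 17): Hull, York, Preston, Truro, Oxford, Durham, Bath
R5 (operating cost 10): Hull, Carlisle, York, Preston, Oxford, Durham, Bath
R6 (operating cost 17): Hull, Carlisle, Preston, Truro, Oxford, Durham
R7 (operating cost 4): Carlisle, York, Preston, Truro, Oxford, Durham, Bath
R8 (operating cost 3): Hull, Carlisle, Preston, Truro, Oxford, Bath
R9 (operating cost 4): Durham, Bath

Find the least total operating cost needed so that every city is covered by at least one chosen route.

7

R1, R7 cover every city at operating cost 3 + 4 = 7.
Any cover uses at least 2 routes; among all covering selections none totals below 7.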